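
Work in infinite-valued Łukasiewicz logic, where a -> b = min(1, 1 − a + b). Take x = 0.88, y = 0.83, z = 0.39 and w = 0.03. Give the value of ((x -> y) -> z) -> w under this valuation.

0.59

x -> y = min(1, 1 − 0.88 + 0.83) = min(1, 0.95) = 0.95
(x -> y) -> z = min(1, 1 − 0.95 + 0.39) = min(1, 0.44) = 0.44
((x -> y) -> z) -> w = min(1, 1 − 0.44 + 0.03) = min(1, 0.59) = 0.59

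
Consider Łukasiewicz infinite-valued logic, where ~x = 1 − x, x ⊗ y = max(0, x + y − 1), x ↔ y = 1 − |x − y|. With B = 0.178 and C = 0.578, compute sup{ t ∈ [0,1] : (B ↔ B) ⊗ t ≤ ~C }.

B ↔ B = 1 − |0.178 − 0.178| = 1 − 0.000 = 1.000
So the left factor is B ↔ B = 1.000.
~C = 1 − 0.578 = 0.422
So the right-hand bound is ~C = 0.422.
The residuum of the Łukasiewicz t-norm gives the supremum: min(1, 1 − 1.000 + 0.422).
1 − 1.000 + 0.422 = 0.422, so t = min(1, 0.422) = 0.422.
Check: 1.000 ⊗ 0.422 = max(0, 0.422) = 0.422 ≤ 0.422.

0.422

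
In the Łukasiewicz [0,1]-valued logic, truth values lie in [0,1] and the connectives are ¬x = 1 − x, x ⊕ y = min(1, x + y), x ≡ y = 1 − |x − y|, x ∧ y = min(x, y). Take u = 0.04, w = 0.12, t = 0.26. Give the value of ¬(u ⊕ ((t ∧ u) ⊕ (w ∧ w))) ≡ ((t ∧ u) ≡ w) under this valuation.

t ∧ u = min(0.26, 0.04) = 0.04
w ∧ w = min(0.12, 0.12) = 0.12
(t ∧ u) ⊕ (w ∧ w) = min(1, 0.04 + 0.12) = min(1, 0.16) = 0.16
u ⊕ ((t ∧ u) ⊕ (w ∧ w)) = min(1, 0.04 + 0.16) = min(1, 0.20) = 0.20
¬(u ⊕ ((t ∧ u) ⊕ (w ∧ w))) = 1 − 0.20 = 0.80
(t ∧ u) ≡ w = 1 − |0.04 − 0.12| = 1 − 0.08 = 0.92
¬(u ⊕ ((t ∧ u) ⊕ (w ∧ w))) ≡ ((t ∧ u) ≡ w) = 1 − |0.80 − 0.92| = 1 − 0.12 = 0.88

0.88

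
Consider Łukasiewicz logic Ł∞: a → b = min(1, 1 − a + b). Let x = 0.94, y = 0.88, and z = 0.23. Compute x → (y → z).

y → z = min(1, 1 − 0.88 + 0.23) = min(1, 0.35) = 0.35
x → (y → z) = min(1, 1 − 0.94 + 0.35) = min(1, 0.41) = 0.41

0.41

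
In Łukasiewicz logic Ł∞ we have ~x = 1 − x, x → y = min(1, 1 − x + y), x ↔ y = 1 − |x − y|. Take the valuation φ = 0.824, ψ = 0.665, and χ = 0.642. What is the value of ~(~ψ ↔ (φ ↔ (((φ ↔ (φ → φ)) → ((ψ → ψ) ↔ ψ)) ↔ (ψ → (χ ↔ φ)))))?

~ψ = 1 − 0.665 = 0.335
φ → φ = min(1, 1 − 0.824 + 0.824) = min(1, 1.000) = 1.000
φ ↔ (φ → φ) = 1 − |0.824 − 1.000| = 1 − 0.176 = 0.824
ψ → ψ = min(1, 1 − 0.665 + 0.665) = min(1, 1.000) = 1.000
(ψ → ψ) ↔ ψ = 1 − |1.000 − 0.665| = 1 − 0.335 = 0.665
(φ ↔ (φ → φ)) → ((ψ → ψ) ↔ ψ) = min(1, 1 − 0.824 + 0.665) = min(1, 0.841) = 0.841
χ ↔ φ = 1 − |0.642 − 0.824| = 1 − 0.182 = 0.818
ψ → (χ ↔ φ) = min(1, 1 − 0.665 + 0.818) = min(1, 1.153) = 1.000
((φ ↔ (φ → φ)) → ((ψ → ψ) ↔ ψ)) ↔ (ψ → (χ ↔ φ)) = 1 − |0.841 − 1.000| = 1 − 0.159 = 0.841
φ ↔ (((φ ↔ (φ → φ)) → ((ψ → ψ) ↔ ψ)) ↔ (ψ → (χ ↔ φ))) = 1 − |0.824 − 0.841| = 1 − 0.017 = 0.983
~ψ ↔ (φ ↔ (((φ ↔ (φ → φ)) → ((ψ → ψ) ↔ ψ)) ↔ (ψ → (χ ↔ φ)))) = 1 − |0.335 − 0.983| = 1 − 0.648 = 0.352
~(~ψ ↔ (φ ↔ (((φ ↔ (φ → φ)) → ((ψ → ψ) ↔ ψ)) ↔ (ψ → (χ ↔ φ))))) = 1 − 0.352 = 0.648

0.648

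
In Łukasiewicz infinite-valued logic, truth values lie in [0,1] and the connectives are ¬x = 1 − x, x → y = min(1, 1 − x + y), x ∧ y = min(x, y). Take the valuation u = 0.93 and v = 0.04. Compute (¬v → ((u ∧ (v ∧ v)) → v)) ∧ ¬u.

0.07

¬v = 1 − 0.04 = 0.96
v ∧ v = min(0.04, 0.04) = 0.04
u ∧ (v ∧ v) = min(0.93, 0.04) = 0.04
(u ∧ (v ∧ v)) → v = min(1, 1 − 0.04 + 0.04) = min(1, 1.00) = 1.00
¬v → ((u ∧ (v ∧ v)) → v) = min(1, 1 − 0.96 + 1.00) = min(1, 1.04) = 1.00
¬u = 1 − 0.93 = 0.07
(¬v → ((u ∧ (v ∧ v)) → v)) ∧ ¬u = min(1.00, 0.07) = 0.07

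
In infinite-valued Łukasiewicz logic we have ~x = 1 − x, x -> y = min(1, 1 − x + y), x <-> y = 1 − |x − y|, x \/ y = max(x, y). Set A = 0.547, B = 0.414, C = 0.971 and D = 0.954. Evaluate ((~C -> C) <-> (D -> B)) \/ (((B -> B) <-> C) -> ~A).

~C = 1 − 0.971 = 0.029
~C -> C = min(1, 1 − 0.029 + 0.971) = min(1, 1.942) = 1.000
D -> B = min(1, 1 − 0.954 + 0.414) = min(1, 0.460) = 0.460
(~C -> C) <-> (D -> B) = 1 − |1.000 − 0.460| = 1 − 0.540 = 0.460
B -> B = min(1, 1 − 0.414 + 0.414) = min(1, 1.000) = 1.000
(B -> B) <-> C = 1 − |1.000 − 0.971| = 1 − 0.029 = 0.971
~A = 1 − 0.547 = 0.453
((B -> B) <-> C) -> ~A = min(1, 1 − 0.971 + 0.453) = min(1, 0.482) = 0.482
((~C -> C) <-> (D -> B)) \/ (((B -> B) <-> C) -> ~A) = max(0.460, 0.482) = 0.482

0.482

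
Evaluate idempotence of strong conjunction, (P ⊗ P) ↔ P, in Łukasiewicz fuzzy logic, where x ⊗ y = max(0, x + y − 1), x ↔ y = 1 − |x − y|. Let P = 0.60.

P ⊗ P = max(0, 0.60 + 0.60 − 1) = max(0, 0.20) = 0.20
(P ⊗ P) ↔ P = 1 − |0.20 − 0.60| = 1 − 0.40 = 0.60
(The value 0.60 < 1 shows this instance is not satisfied; fails in Ł∞ since a ⊗ a = max(0, 2a−1) ≠ a in general.)

0.60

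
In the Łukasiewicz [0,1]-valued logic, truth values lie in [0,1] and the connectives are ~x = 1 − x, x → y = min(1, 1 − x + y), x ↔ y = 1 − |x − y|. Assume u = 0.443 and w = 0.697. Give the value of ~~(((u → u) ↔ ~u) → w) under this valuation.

u → u = min(1, 1 − 0.443 + 0.443) = min(1, 1.000) = 1.000
~u = 1 − 0.443 = 0.557
(u → u) ↔ ~u = 1 − |1.000 − 0.557| = 1 − 0.443 = 0.557
((u → u) ↔ ~u) → w = min(1, 1 − 0.557 + 0.697) = min(1, 1.140) = 1.000
~(((u → u) ↔ ~u) → w) = 1 − 1.000 = 0.000
~~(((u → u) ↔ ~u) → w) = 1 − 0.000 = 1.000

1.000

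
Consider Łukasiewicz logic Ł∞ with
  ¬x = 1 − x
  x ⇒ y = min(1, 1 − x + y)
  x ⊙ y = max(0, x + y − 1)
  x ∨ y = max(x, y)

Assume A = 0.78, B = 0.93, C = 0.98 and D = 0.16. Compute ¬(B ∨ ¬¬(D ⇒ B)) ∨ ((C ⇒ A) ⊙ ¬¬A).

D ⇒ B = min(1, 1 − 0.16 + 0.93) = min(1, 1.77) = 1.00
¬(D ⇒ B) = 1 − 1.00 = 0.00
¬¬(D ⇒ B) = 1 − 0.00 = 1.00
B ∨ ¬¬(D ⇒ B) = max(0.93, 1.00) = 1.00
¬(B ∨ ¬¬(D ⇒ B)) = 1 − 1.00 = 0.00
C ⇒ A = min(1, 1 − 0.98 + 0.78) = min(1, 0.80) = 0.80
¬A = 1 − 0.78 = 0.22
¬¬A = 1 − 0.22 = 0.78
(C ⇒ A) ⊙ ¬¬A = max(0, 0.80 + 0.78 − 1) = max(0, 0.58) = 0.58
¬(B ∨ ¬¬(D ⇒ B)) ∨ ((C ⇒ A) ⊙ ¬¬A) = max(0.00, 0.58) = 0.58

0.58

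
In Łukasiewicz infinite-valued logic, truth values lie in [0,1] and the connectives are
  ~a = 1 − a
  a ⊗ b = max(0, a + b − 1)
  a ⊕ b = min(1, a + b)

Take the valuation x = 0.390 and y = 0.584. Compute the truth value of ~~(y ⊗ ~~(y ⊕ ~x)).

0.584

~x = 1 − 0.390 = 0.610
y ⊕ ~x = min(1, 0.584 + 0.610) = min(1, 1.194) = 1.000
~(y ⊕ ~x) = 1 − 1.000 = 0.000
~~(y ⊕ ~x) = 1 − 0.000 = 1.000
y ⊗ ~~(y ⊕ ~x) = max(0, 0.584 + 1.000 − 1) = max(0, 0.584) = 0.584
~(y ⊗ ~~(y ⊕ ~x)) = 1 − 0.584 = 0.416
~~(y ⊗ ~~(y ⊕ ~x)) = 1 − 0.416 = 0.584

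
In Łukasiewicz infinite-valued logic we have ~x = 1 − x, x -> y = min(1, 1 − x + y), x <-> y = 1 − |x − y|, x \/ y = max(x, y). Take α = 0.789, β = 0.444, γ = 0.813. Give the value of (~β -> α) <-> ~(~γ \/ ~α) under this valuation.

0.789

~β = 1 − 0.444 = 0.556
~β -> α = min(1, 1 − 0.556 + 0.789) = min(1, 1.233) = 1.000
~γ = 1 − 0.813 = 0.187
~α = 1 − 0.789 = 0.211
~γ \/ ~α = max(0.187, 0.211) = 0.211
~(~γ \/ ~α) = 1 − 0.211 = 0.789
(~β -> α) <-> ~(~γ \/ ~α) = 1 − |1.000 − 0.789| = 1 − 0.211 = 0.789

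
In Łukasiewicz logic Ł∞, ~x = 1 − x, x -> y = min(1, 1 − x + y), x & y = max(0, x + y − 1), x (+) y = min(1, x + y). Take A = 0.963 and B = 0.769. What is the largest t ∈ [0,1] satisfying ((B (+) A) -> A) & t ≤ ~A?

B (+) A = min(1, 0.769 + 0.963) = min(1, 1.732) = 1.000
(B (+) A) -> A = min(1, 1 − 1.000 + 0.963) = min(1, 0.963) = 0.963
So the left factor is (B (+) A) -> A = 0.963.
~A = 1 − 0.963 = 0.037
So the right-hand bound is ~A = 0.037.
The residuum of the Łukasiewicz t-norm gives the supremum: min(1, 1 − 0.963 + 0.037).
1 − 0.963 + 0.037 = 0.074, so t = min(1, 0.074) = 0.074.
Check: 0.963 & 0.074 = max(0, 0.037) = 0.037 ≤ 0.037.

0.074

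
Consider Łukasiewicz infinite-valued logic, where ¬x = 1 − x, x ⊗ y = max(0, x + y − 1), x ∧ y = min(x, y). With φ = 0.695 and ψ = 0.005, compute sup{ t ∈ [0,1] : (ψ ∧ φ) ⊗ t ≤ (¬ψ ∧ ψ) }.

ψ ∧ φ = min(0.005, 0.695) = 0.005
So the left factor is ψ ∧ φ = 0.005.
¬ψ = 1 − 0.005 = 0.995
¬ψ ∧ ψ = min(0.995, 0.005) = 0.005
So the right-hand bound is ¬ψ ∧ ψ = 0.005.
The residuum of the Łukasiewicz t-norm gives the supremum: min(1, 1 − 0.005 + 0.005).
1 − 0.005 + 0.005 = 1.000, so t = min(1, 1.000) = 1.000.
Check: 0.005 ⊗ 1.000 = max(0, 0.005) = 0.005 ≤ 0.005.

1.000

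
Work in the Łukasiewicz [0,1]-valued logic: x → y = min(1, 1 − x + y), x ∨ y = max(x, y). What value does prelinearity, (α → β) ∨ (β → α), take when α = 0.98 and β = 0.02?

1.00

α → β = min(1, 1 − 0.98 + 0.02) = min(1, 0.04) = 0.04
β → α = min(1, 1 − 0.02 + 0.98) = min(1, 1.96) = 1.00
(α → β) ∨ (β → α) = max(0.04, 1.00) = 1.00
(As expected: a Ł∞-tautology — holds in every MV-chain.)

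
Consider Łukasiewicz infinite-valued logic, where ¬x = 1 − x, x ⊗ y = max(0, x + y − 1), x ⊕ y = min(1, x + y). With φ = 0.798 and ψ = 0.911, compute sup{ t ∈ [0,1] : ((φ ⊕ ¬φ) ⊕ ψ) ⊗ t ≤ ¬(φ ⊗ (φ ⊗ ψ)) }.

0.493

¬φ = 1 − 0.798 = 0.202
φ ⊕ ¬φ = min(1, 0.798 + 0.202) = min(1, 1.000) = 1.000
(φ ⊕ ¬φ) ⊕ ψ = min(1, 1.000 + 0.911) = min(1, 1.911) = 1.000
So the left factor is (φ ⊕ ¬φ) ⊕ ψ = 1.000.
φ ⊗ ψ = max(0, 0.798 + 0.911 − 1) = max(0, 0.709) = 0.709
φ ⊗ (φ ⊗ ψ) = max(0, 0.798 + 0.709 − 1) = max(0, 0.507) = 0.507
¬(φ ⊗ (φ ⊗ ψ)) = 1 − 0.507 = 0.493
So the right-hand bound is ¬(φ ⊗ (φ ⊗ ψ)) = 0.493.
The residuum of the Łukasiewicz t-norm gives the supremum: min(1, 1 − 1.000 + 0.493).
1 − 1.000 + 0.493 = 0.493, so t = min(1, 0.493) = 0.493.
Check: 1.000 ⊗ 0.493 = max(0, 0.493) = 0.493 ≤ 0.493.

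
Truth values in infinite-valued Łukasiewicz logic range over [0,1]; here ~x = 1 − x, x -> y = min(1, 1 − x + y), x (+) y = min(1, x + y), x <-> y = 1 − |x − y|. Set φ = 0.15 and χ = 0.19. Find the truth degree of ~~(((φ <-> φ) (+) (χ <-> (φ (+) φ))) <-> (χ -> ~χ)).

φ <-> φ = 1 − |0.15 − 0.15| = 1 − 0.00 = 1.00
φ (+) φ = min(1, 0.15 + 0.15) = min(1, 0.30) = 0.30
χ <-> (φ (+) φ) = 1 − |0.19 − 0.30| = 1 − 0.11 = 0.89
(φ <-> φ) (+) (χ <-> (φ (+) φ)) = min(1, 1.00 + 0.89) = min(1, 1.89) = 1.00
~χ = 1 − 0.19 = 0.81
χ -> ~χ = min(1, 1 − 0.19 + 0.81) = min(1, 1.62) = 1.00
((φ <-> φ) (+) (χ <-> (φ (+) φ))) <-> (χ -> ~χ) = 1 − |1.00 − 1.00| = 1 − 0.00 = 1.00
~(((φ <-> φ) (+) (χ <-> (φ (+) φ))) <-> (χ -> ~χ)) = 1 − 1.00 = 0.00
~~(((φ <-> φ) (+) (χ <-> (φ (+) φ))) <-> (χ -> ~χ)) = 1 − 0.00 = 1.00

1.00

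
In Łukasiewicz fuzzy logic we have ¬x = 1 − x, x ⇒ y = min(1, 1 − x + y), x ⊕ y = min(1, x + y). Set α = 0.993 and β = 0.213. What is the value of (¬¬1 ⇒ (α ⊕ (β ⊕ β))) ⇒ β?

0.213

¬1 = 1 − 1.000 = 0.000
¬¬1 = 1 − 0.000 = 1.000
β ⊕ β = min(1, 0.213 + 0.213) = min(1, 0.426) = 0.426
α ⊕ (β ⊕ β) = min(1, 0.993 + 0.426) = min(1, 1.419) = 1.000
¬¬1 ⇒ (α ⊕ (β ⊕ β)) = min(1, 1 − 1.000 + 1.000) = min(1, 1.000) = 1.000
(¬¬1 ⇒ (α ⊕ (β ⊕ β))) ⇒ β = min(1, 1 − 1.000 + 0.213) = min(1, 0.213) = 0.213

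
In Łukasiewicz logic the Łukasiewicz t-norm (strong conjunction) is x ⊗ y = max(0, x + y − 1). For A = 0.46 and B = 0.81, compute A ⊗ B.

0.27

A ⊗ B = max(0, 0.46 + 0.81 − 1) = max(0, 0.27) = 0.27
For comparison, the Gödel (minimum) t-norm min(x, y) would give 0.46.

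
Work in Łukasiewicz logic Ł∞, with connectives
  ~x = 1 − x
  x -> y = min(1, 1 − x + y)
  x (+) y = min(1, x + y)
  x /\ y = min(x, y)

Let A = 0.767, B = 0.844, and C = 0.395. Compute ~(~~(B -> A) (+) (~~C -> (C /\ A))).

B -> A = min(1, 1 − 0.844 + 0.767) = min(1, 0.923) = 0.923
~(B -> A) = 1 − 0.923 = 0.077
~~(B -> A) = 1 − 0.077 = 0.923
~C = 1 − 0.395 = 0.605
~~C = 1 − 0.605 = 0.395
C /\ A = min(0.395, 0.767) = 0.395
~~C -> (C /\ A) = min(1, 1 − 0.395 + 0.395) = min(1, 1.000) = 1.000
~~(B -> A) (+) (~~C -> (C /\ A)) = min(1, 0.923 + 1.000) = min(1, 1.923) = 1.000
~(~~(B -> A) (+) (~~C -> (C /\ A))) = 1 − 1.000 = 0.000

0.000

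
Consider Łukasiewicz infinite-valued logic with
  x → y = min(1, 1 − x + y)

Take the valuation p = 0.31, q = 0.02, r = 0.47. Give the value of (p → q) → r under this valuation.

p → q = min(1, 1 − 0.31 + 0.02) = min(1, 0.71) = 0.71
(p → q) → r = min(1, 1 − 0.71 + 0.47) = min(1, 0.76) = 0.76

0.76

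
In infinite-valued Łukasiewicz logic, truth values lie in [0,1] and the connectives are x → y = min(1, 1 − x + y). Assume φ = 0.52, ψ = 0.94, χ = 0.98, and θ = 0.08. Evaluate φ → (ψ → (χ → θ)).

χ → θ = min(1, 1 − 0.98 + 0.08) = min(1, 0.10) = 0.10
ψ → (χ → θ) = min(1, 1 − 0.94 + 0.10) = min(1, 0.16) = 0.16
φ → (ψ → (χ → θ)) = min(1, 1 − 0.52 + 0.16) = min(1, 0.64) = 0.64

0.64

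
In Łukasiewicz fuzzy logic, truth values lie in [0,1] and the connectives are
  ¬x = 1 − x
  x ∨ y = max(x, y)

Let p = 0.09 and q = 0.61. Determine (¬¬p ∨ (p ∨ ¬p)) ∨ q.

¬p = 1 − 0.09 = 0.91
¬¬p = 1 − 0.91 = 0.09
p ∨ ¬p = max(0.09, 0.91) = 0.91
¬¬p ∨ (p ∨ ¬p) = max(0.09, 0.91) = 0.91
(¬¬p ∨ (p ∨ ¬p)) ∨ q = max(0.91, 0.61) = 0.91

0.91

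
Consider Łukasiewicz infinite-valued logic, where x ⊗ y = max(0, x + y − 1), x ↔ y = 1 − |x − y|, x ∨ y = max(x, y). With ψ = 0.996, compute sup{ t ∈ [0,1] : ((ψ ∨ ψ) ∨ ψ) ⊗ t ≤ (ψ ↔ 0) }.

0.008

ψ ∨ ψ = max(0.996, 0.996) = 0.996
(ψ ∨ ψ) ∨ ψ = max(0.996, 0.996) = 0.996
So the left factor is (ψ ∨ ψ) ∨ ψ = 0.996.
ψ ↔ 0 = 1 − |0.996 − 0.000| = 1 − 0.996 = 0.004
So the right-hand bound is ψ ↔ 0 = 0.004.
The residuum of the Łukasiewicz t-norm gives the supremum: min(1, 1 − 0.996 + 0.004).
1 − 0.996 + 0.004 = 0.008, so t = min(1, 0.008) = 0.008.
Check: 0.996 ⊗ 0.008 = max(0, 0.004) = 0.004 ≤ 0.004.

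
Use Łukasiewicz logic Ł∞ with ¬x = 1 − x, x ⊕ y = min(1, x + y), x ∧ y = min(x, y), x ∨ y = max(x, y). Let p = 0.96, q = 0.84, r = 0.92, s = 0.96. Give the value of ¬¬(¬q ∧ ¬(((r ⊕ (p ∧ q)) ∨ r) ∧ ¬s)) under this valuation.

¬q = 1 − 0.84 = 0.16
p ∧ q = min(0.96, 0.84) = 0.84
r ⊕ (p ∧ q) = min(1, 0.92 + 0.84) = min(1, 1.76) = 1.00
(r ⊕ (p ∧ q)) ∨ r = max(1.00, 0.92) = 1.00
¬s = 1 − 0.96 = 0.04
((r ⊕ (p ∧ q)) ∨ r) ∧ ¬s = min(1.00, 0.04) = 0.04
¬(((r ⊕ (p ∧ q)) ∨ r) ∧ ¬s) = 1 − 0.04 = 0.96
¬q ∧ ¬(((r ⊕ (p ∧ q)) ∨ r) ∧ ¬s) = min(0.16, 0.96) = 0.16
¬(¬q ∧ ¬(((r ⊕ (p ∧ q)) ∨ r) ∧ ¬s)) = 1 − 0.16 = 0.84
¬¬(¬q ∧ ¬(((r ⊕ (p ∧ q)) ∨ r) ∧ ¬s)) = 1 − 0.84 = 0.16

0.16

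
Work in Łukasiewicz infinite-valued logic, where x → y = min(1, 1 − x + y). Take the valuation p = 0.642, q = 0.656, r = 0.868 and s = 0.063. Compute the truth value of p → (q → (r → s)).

0.897

r → s = min(1, 1 − 0.868 + 0.063) = min(1, 0.195) = 0.195
q → (r → s) = min(1, 1 − 0.656 + 0.195) = min(1, 0.539) = 0.539
p → (q → (r → s)) = min(1, 1 − 0.642 + 0.539) = min(1, 0.897) = 0.897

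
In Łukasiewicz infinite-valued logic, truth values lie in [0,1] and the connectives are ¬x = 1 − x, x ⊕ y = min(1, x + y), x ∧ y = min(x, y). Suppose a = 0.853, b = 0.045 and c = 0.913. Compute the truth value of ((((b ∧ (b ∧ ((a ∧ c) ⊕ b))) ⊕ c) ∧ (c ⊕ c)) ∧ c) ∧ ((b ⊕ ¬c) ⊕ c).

0.913

a ∧ c = min(0.853, 0.913) = 0.853
(a ∧ c) ⊕ b = min(1, 0.853 + 0.045) = min(1, 0.898) = 0.898
b ∧ ((a ∧ c) ⊕ b) = min(0.045, 0.898) = 0.045
b ∧ (b ∧ ((a ∧ c) ⊕ b)) = min(0.045, 0.045) = 0.045
(b ∧ (b ∧ ((a ∧ c) ⊕ b))) ⊕ c = min(1, 0.045 + 0.913) = min(1, 0.958) = 0.958
c ⊕ c = min(1, 0.913 + 0.913) = min(1, 1.826) = 1.000
((b ∧ (b ∧ ((a ∧ c) ⊕ b))) ⊕ c) ∧ (c ⊕ c) = min(0.958, 1.000) = 0.958
(((b ∧ (b ∧ ((a ∧ c) ⊕ b))) ⊕ c) ∧ (c ⊕ c)) ∧ c = min(0.958, 0.913) = 0.913
¬c = 1 − 0.913 = 0.087
b ⊕ ¬c = min(1, 0.045 + 0.087) = min(1, 0.132) = 0.132
(b ⊕ ¬c) ⊕ c = min(1, 0.132 + 0.913) = min(1, 1.045) = 1.000
((((b ∧ (b ∧ ((a ∧ c) ⊕ b))) ⊕ c) ∧ (c ⊕ c)) ∧ c) ∧ ((b ⊕ ¬c) ⊕ c) = min(0.913, 1.000) = 0.913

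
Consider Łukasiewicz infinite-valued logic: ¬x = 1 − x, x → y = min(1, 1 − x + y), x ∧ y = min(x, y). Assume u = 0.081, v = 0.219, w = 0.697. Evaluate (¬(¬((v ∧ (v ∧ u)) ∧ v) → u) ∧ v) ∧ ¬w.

0.219

v ∧ u = min(0.219, 0.081) = 0.081
v ∧ (v ∧ u) = min(0.219, 0.081) = 0.081
(v ∧ (v ∧ u)) ∧ v = min(0.081, 0.219) = 0.081
¬((v ∧ (v ∧ u)) ∧ v) = 1 − 0.081 = 0.919
¬((v ∧ (v ∧ u)) ∧ v) → u = min(1, 1 − 0.919 + 0.081) = min(1, 0.162) = 0.162
¬(¬((v ∧ (v ∧ u)) ∧ v) → u) = 1 − 0.162 = 0.838
¬(¬((v ∧ (v ∧ u)) ∧ v) → u) ∧ v = min(0.838, 0.219) = 0.219
¬w = 1 − 0.697 = 0.303
(¬(¬((v ∧ (v ∧ u)) ∧ v) → u) ∧ v) ∧ ¬w = min(0.219, 0.303) = 0.219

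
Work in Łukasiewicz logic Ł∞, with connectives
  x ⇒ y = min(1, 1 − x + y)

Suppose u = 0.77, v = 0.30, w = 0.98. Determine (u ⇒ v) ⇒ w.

1.00

u ⇒ v = min(1, 1 − 0.77 + 0.30) = min(1, 0.53) = 0.53
(u ⇒ v) ⇒ w = min(1, 1 − 0.53 + 0.98) = min(1, 1.45) = 1.00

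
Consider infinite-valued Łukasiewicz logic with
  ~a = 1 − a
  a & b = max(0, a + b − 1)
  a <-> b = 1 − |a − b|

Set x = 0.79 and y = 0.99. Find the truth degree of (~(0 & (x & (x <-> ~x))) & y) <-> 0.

0.01

~x = 1 − 0.79 = 0.21
x <-> ~x = 1 − |0.79 − 0.21| = 1 − 0.58 = 0.42
x & (x <-> ~x) = max(0, 0.79 + 0.42 − 1) = max(0, 0.21) = 0.21
0 & (x & (x <-> ~x)) = max(0, 0.00 + 0.21 − 1) = max(0, -0.79) = 0.00
~(0 & (x & (x <-> ~x))) = 1 − 0.00 = 1.00
~(0 & (x & (x <-> ~x))) & y = max(0, 1.00 + 0.99 − 1) = max(0, 0.99) = 0.99
(~(0 & (x & (x <-> ~x))) & y) <-> 0 = 1 − |0.99 − 0.00| = 1 − 0.99 = 0.01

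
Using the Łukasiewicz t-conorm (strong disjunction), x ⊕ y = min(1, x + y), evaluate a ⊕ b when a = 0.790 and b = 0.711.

a ⊕ b = min(1, 0.790 + 0.711) = min(1, 1.501) = 1.000
For comparison, the Gödel t-conorm max(x, y) would give 0.790.

1.000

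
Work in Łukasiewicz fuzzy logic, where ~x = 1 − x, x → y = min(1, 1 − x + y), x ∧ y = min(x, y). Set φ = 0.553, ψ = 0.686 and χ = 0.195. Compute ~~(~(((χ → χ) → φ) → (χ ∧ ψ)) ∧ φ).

0.358

χ → χ = min(1, 1 − 0.195 + 0.195) = min(1, 1.000) = 1.000
(χ → χ) → φ = min(1, 1 − 1.000 + 0.553) = min(1, 0.553) = 0.553
χ ∧ ψ = min(0.195, 0.686) = 0.195
((χ → χ) → φ) → (χ ∧ ψ) = min(1, 1 − 0.553 + 0.195) = min(1, 0.642) = 0.642
~(((χ → χ) → φ) → (χ ∧ ψ)) = 1 − 0.642 = 0.358
~(((χ → χ) → φ) → (χ ∧ ψ)) ∧ φ = min(0.358, 0.553) = 0.358
~(~(((χ → χ) → φ) → (χ ∧ ψ)) ∧ φ) = 1 − 0.358 = 0.642
~~(~(((χ → χ) → φ) → (χ ∧ ψ)) ∧ φ) = 1 − 0.642 = 0.358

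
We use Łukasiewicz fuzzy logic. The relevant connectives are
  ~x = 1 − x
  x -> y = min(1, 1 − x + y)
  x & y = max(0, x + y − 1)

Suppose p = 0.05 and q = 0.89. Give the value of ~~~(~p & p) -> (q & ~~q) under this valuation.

~p = 1 − 0.05 = 0.95
~p & p = max(0, 0.95 + 0.05 − 1) = max(0, 0.00) = 0.00
~(~p & p) = 1 − 0.00 = 1.00
~~(~p & p) = 1 − 1.00 = 0.00
~~~(~p & p) = 1 − 0.00 = 1.00
~q = 1 − 0.89 = 0.11
~~q = 1 − 0.11 = 0.89
q & ~~q = max(0, 0.89 + 0.89 − 1) = max(0, 0.78) = 0.78
~~~(~p & p) -> (q & ~~q) = min(1, 1 − 1.00 + 0.78) = min(1, 0.78) = 0.78

0.78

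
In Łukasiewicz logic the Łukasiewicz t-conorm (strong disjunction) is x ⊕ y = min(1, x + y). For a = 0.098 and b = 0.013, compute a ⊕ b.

0.111

a ⊕ b = min(1, 0.098 + 0.013) = min(1, 0.111) = 0.111
For comparison, the Gödel t-conorm max(x, y) would give 0.098.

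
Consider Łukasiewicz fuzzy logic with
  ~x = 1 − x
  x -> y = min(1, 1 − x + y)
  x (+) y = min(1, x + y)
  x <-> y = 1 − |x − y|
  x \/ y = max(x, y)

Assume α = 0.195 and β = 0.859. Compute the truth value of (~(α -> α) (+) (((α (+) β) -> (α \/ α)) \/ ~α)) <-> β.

α -> α = min(1, 1 − 0.195 + 0.195) = min(1, 1.000) = 1.000
~(α -> α) = 1 − 1.000 = 0.000
α (+) β = min(1, 0.195 + 0.859) = min(1, 1.054) = 1.000
α \/ α = max(0.195, 0.195) = 0.195
(α (+) β) -> (α \/ α) = min(1, 1 − 1.000 + 0.195) = min(1, 0.195) = 0.195
~α = 1 − 0.195 = 0.805
((α (+) β) -> (α \/ α)) \/ ~α = max(0.195, 0.805) = 0.805
~(α -> α) (+) (((α (+) β) -> (α \/ α)) \/ ~α) = min(1, 0.000 + 0.805) = min(1, 0.805) = 0.805
(~(α -> α) (+) (((α (+) β) -> (α \/ α)) \/ ~α)) <-> β = 1 − |0.805 − 0.859| = 1 − 0.054 = 0.946

0.946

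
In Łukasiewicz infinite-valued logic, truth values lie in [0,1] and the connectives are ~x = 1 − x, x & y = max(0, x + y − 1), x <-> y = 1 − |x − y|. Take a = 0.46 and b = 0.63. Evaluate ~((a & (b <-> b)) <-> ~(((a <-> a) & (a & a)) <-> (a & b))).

0.37

b <-> b = 1 − |0.63 − 0.63| = 1 − 0.00 = 1.00
a & (b <-> b) = max(0, 0.46 + 1.00 − 1) = max(0, 0.46) = 0.46
a <-> a = 1 − |0.46 − 0.46| = 1 − 0.00 = 1.00
a & a = max(0, 0.46 + 0.46 − 1) = max(0, -0.08) = 0.00
(a <-> a) & (a & a) = max(0, 1.00 + 0.00 − 1) = max(0, 0.00) = 0.00
a & b = max(0, 0.46 + 0.63 − 1) = max(0, 0.09) = 0.09
((a <-> a) & (a & a)) <-> (a & b) = 1 − |0.00 − 0.09| = 1 − 0.09 = 0.91
~(((a <-> a) & (a & a)) <-> (a & b)) = 1 − 0.91 = 0.09
(a & (b <-> b)) <-> ~(((a <-> a) & (a & a)) <-> (a & b)) = 1 − |0.46 − 0.09| = 1 − 0.37 = 0.63
~((a & (b <-> b)) <-> ~(((a <-> a) & (a & a)) <-> (a & b))) = 1 − 0.63 = 0.37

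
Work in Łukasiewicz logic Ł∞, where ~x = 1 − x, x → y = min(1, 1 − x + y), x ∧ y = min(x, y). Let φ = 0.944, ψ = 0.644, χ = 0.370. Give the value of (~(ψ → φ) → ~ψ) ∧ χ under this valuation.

ψ → φ = min(1, 1 − 0.644 + 0.944) = min(1, 1.300) = 1.000
~(ψ → φ) = 1 − 1.000 = 0.000
~ψ = 1 − 0.644 = 0.356
~(ψ → φ) → ~ψ = min(1, 1 − 0.000 + 0.356) = min(1, 1.356) = 1.000
(~(ψ → φ) → ~ψ) ∧ χ = min(1.000, 0.370) = 0.370

0.370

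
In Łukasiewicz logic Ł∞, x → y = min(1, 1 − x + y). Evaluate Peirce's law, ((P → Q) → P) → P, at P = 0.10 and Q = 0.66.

1.00

P → Q = min(1, 1 − 0.10 + 0.66) = min(1, 1.56) = 1.00
(P → Q) → P = min(1, 1 − 1.00 + 0.10) = min(1, 0.10) = 0.10
((P → Q) → P) → P = min(1, 1 − 0.10 + 0.10) = min(1, 1.00) = 1.00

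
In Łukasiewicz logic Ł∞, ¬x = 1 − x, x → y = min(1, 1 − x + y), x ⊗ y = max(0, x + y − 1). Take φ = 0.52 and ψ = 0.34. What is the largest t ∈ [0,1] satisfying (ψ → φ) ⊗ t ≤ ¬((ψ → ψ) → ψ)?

ψ → φ = min(1, 1 − 0.34 + 0.52) = min(1, 1.18) = 1.00
So the left factor is ψ → φ = 1.00.
ψ → ψ = min(1, 1 − 0.34 + 0.34) = min(1, 1.00) = 1.00
(ψ → ψ) → ψ = min(1, 1 − 1.00 + 0.34) = min(1, 0.34) = 0.34
¬((ψ → ψ) → ψ) = 1 − 0.34 = 0.66
So the right-hand bound is ¬((ψ → ψ) → ψ) = 0.66.
The residuum of the Łukasiewicz t-norm gives the supremum: min(1, 1 − 1.00 + 0.66).
1 − 1.00 + 0.66 = 0.66, so t = min(1, 0.66) = 0.66.
Check: 1.00 ⊗ 0.66 = max(0, 0.66) = 0.66 ≤ 0.66.

0.66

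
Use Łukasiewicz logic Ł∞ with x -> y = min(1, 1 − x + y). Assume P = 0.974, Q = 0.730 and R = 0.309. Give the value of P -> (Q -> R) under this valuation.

Q -> R = min(1, 1 − 0.730 + 0.309) = min(1, 0.579) = 0.579
P -> (Q -> R) = min(1, 1 − 0.974 + 0.579) = min(1, 0.605) = 0.605

0.605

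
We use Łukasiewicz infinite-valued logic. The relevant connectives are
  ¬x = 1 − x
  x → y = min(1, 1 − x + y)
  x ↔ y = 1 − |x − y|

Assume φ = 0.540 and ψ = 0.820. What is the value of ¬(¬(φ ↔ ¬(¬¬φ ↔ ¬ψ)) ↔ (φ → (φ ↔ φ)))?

¬φ = 1 − 0.540 = 0.460
¬¬φ = 1 − 0.460 = 0.540
¬ψ = 1 − 0.820 = 0.180
¬¬φ ↔ ¬ψ = 1 − |0.540 − 0.180| = 1 − 0.360 = 0.640
¬(¬¬φ ↔ ¬ψ) = 1 − 0.640 = 0.360
φ ↔ ¬(¬¬φ ↔ ¬ψ) = 1 − |0.540 − 0.360| = 1 − 0.180 = 0.820
¬(φ ↔ ¬(¬¬φ ↔ ¬ψ)) = 1 − 0.820 = 0.180
φ ↔ φ = 1 − |0.540 − 0.540| = 1 − 0.000 = 1.000
φ → (φ ↔ φ) = min(1, 1 − 0.540 + 1.000) = min(1, 1.460) = 1.000
¬(φ ↔ ¬(¬¬φ ↔ ¬ψ)) ↔ (φ → (φ ↔ φ)) = 1 − |0.180 − 1.000| = 1 − 0.820 = 0.180
¬(¬(φ ↔ ¬(¬¬φ ↔ ¬ψ)) ↔ (φ → (φ ↔ φ))) = 1 − 0.180 = 0.820

0.820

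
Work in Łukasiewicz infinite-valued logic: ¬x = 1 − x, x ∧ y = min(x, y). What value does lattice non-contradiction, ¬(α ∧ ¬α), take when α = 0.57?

¬α = 1 − 0.57 = 0.43
α ∧ ¬α = min(0.57, 0.43) = 0.43
¬(α ∧ ¬α) = 1 − 0.43 = 0.57
(The value 0.57 < 1 shows this instance is not satisfied; not a Ł∞-tautology — its value is 1 − min(a, 1−a).)

0.57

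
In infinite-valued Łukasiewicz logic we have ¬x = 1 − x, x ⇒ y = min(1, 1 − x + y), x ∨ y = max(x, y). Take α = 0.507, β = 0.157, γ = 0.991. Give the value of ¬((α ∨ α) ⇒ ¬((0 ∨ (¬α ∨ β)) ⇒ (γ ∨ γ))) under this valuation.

α ∨ α = max(0.507, 0.507) = 0.507
¬α = 1 − 0.507 = 0.493
¬α ∨ β = max(0.493, 0.157) = 0.493
0 ∨ (¬α ∨ β) = max(0.000, 0.493) = 0.493
γ ∨ γ = max(0.991, 0.991) = 0.991
(0 ∨ (¬α ∨ β)) ⇒ (γ ∨ γ) = min(1, 1 − 0.493 + 0.991) = min(1, 1.498) = 1.000
¬((0 ∨ (¬α ∨ β)) ⇒ (γ ∨ γ)) = 1 − 1.000 = 0.000
(α ∨ α) ⇒ ¬((0 ∨ (¬α ∨ β)) ⇒ (γ ∨ γ)) = min(1, 1 − 0.507 + 0.000) = min(1, 0.493) = 0.493
¬((α ∨ α) ⇒ ¬((0 ∨ (¬α ∨ β)) ⇒ (γ ∨ γ))) = 1 − 0.493 = 0.507

0.507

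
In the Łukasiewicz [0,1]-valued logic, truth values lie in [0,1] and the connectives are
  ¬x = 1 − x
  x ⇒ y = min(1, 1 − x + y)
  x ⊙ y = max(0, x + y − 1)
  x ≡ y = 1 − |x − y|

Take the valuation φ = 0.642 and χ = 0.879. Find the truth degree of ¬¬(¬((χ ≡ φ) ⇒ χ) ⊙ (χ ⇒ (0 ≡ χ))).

χ ≡ φ = 1 − |0.879 − 0.642| = 1 − 0.237 = 0.763
(χ ≡ φ) ⇒ χ = min(1, 1 − 0.763 + 0.879) = min(1, 1.116) = 1.000
¬((χ ≡ φ) ⇒ χ) = 1 − 1.000 = 0.000
0 ≡ χ = 1 − |0.000 − 0.879| = 1 − 0.879 = 0.121
χ ⇒ (0 ≡ χ) = min(1, 1 − 0.879 + 0.121) = min(1, 0.242) = 0.242
¬((χ ≡ φ) ⇒ χ) ⊙ (χ ⇒ (0 ≡ χ)) = max(0, 0.000 + 0.242 − 1) = max(0, -0.758) = 0.000
¬(¬((χ ≡ φ) ⇒ χ) ⊙ (χ ⇒ (0 ≡ χ))) = 1 − 0.000 = 1.000
¬¬(¬((χ ≡ φ) ⇒ χ) ⊙ (χ ⇒ (0 ≡ χ))) = 1 − 1.000 = 0.000

0.000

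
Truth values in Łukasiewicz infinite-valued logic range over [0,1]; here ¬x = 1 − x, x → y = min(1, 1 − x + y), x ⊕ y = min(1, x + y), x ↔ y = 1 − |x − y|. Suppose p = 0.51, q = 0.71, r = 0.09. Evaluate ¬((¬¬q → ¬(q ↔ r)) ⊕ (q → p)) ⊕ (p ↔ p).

¬q = 1 − 0.71 = 0.29
¬¬q = 1 − 0.29 = 0.71
q ↔ r = 1 − |0.71 − 0.09| = 1 − 0.62 = 0.38
¬(q ↔ r) = 1 − 0.38 = 0.62
¬¬q → ¬(q ↔ r) = min(1, 1 − 0.71 + 0.62) = min(1, 0.91) = 0.91
q → p = min(1, 1 − 0.71 + 0.51) = min(1, 0.80) = 0.80
(¬¬q → ¬(q ↔ r)) ⊕ (q → p) = min(1, 0.91 + 0.80) = min(1, 1.71) = 1.00
¬((¬¬q → ¬(q ↔ r)) ⊕ (q → p)) = 1 − 1.00 = 0.00
p ↔ p = 1 − |0.51 − 0.51| = 1 − 0.00 = 1.00
¬((¬¬q → ¬(q ↔ r)) ⊕ (q → p)) ⊕ (p ↔ p) = min(1, 0.00 + 1.00) = min(1, 1.00) = 1.00

1.00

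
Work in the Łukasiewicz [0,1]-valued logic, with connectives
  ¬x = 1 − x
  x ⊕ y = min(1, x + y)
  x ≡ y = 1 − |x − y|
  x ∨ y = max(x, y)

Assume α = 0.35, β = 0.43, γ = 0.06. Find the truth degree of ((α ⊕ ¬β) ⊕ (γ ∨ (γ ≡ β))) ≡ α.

0.35

¬β = 1 − 0.43 = 0.57
α ⊕ ¬β = min(1, 0.35 + 0.57) = min(1, 0.92) = 0.92
γ ≡ β = 1 − |0.06 − 0.43| = 1 − 0.37 = 0.63
γ ∨ (γ ≡ β) = max(0.06, 0.63) = 0.63
(α ⊕ ¬β) ⊕ (γ ∨ (γ ≡ β)) = min(1, 0.92 + 0.63) = min(1, 1.55) = 1.00
((α ⊕ ¬β) ⊕ (γ ∨ (γ ≡ β))) ≡ α = 1 − |1.00 − 0.35| = 1 − 0.65 = 0.35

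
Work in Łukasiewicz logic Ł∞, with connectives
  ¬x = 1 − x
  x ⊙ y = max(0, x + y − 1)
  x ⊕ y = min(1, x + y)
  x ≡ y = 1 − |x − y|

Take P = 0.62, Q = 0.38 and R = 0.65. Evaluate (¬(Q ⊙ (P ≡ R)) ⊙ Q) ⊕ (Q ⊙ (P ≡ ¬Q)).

P ≡ R = 1 − |0.62 − 0.65| = 1 − 0.03 = 0.97
Q ⊙ (P ≡ R) = max(0, 0.38 + 0.97 − 1) = max(0, 0.35) = 0.35
¬(Q ⊙ (P ≡ R)) = 1 − 0.35 = 0.65
¬(Q ⊙ (P ≡ R)) ⊙ Q = max(0, 0.65 + 0.38 − 1) = max(0, 0.03) = 0.03
¬Q = 1 − 0.38 = 0.62
P ≡ ¬Q = 1 − |0.62 − 0.62| = 1 − 0.00 = 1.00
Q ⊙ (P ≡ ¬Q) = max(0, 0.38 + 1.00 − 1) = max(0, 0.38) = 0.38
(¬(Q ⊙ (P ≡ R)) ⊙ Q) ⊕ (Q ⊙ (P ≡ ¬Q)) = min(1, 0.03 + 0.38) = min(1, 0.41) = 0.41

0.41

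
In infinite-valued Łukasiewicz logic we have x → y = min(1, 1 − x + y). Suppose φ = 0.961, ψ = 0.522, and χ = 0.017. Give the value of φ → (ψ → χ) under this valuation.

0.534

ψ → χ = min(1, 1 − 0.522 + 0.017) = min(1, 0.495) = 0.495
φ → (ψ → χ) = min(1, 1 − 0.961 + 0.495) = min(1, 0.534) = 0.534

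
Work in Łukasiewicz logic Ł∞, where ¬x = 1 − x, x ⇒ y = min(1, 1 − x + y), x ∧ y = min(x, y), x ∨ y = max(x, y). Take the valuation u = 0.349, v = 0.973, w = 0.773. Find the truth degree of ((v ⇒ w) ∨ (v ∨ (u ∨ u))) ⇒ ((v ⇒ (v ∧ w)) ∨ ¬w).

v ⇒ w = min(1, 1 − 0.973 + 0.773) = min(1, 0.800) = 0.800
u ∨ u = max(0.349, 0.349) = 0.349
v ∨ (u ∨ u) = max(0.973, 0.349) = 0.973
(v ⇒ w) ∨ (v ∨ (u ∨ u)) = max(0.800, 0.973) = 0.973
v ∧ w = min(0.973, 0.773) = 0.773
v ⇒ (v ∧ w) = min(1, 1 − 0.973 + 0.773) = min(1, 0.800) = 0.800
¬w = 1 − 0.773 = 0.227
(v ⇒ (v ∧ w)) ∨ ¬w = max(0.800, 0.227) = 0.800
((v ⇒ w) ∨ (v ∨ (u ∨ u))) ⇒ ((v ⇒ (v ∧ w)) ∨ ¬w) = min(1, 1 − 0.973 + 0.800) = min(1, 0.827) = 0.827

0.827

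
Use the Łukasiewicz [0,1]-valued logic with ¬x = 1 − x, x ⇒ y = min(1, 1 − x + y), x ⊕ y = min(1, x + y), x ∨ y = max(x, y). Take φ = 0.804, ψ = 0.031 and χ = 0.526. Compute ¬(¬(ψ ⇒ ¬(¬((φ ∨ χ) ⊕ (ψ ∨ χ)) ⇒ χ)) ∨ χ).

φ ∨ χ = max(0.804, 0.526) = 0.804
ψ ∨ χ = max(0.031, 0.526) = 0.526
(φ ∨ χ) ⊕ (ψ ∨ χ) = min(1, 0.804 + 0.526) = min(1, 1.330) = 1.000
¬((φ ∨ χ) ⊕ (ψ ∨ χ)) = 1 − 1.000 = 0.000
¬((φ ∨ χ) ⊕ (ψ ∨ χ)) ⇒ χ = min(1, 1 − 0.000 + 0.526) = min(1, 1.526) = 1.000
¬(¬((φ ∨ χ) ⊕ (ψ ∨ χ)) ⇒ χ) = 1 − 1.000 = 0.000
ψ ⇒ ¬(¬((φ ∨ χ) ⊕ (ψ ∨ χ)) ⇒ χ) = min(1, 1 − 0.031 + 0.000) = min(1, 0.969) = 0.969
¬(ψ ⇒ ¬(¬((φ ∨ χ) ⊕ (ψ ∨ χ)) ⇒ χ)) = 1 − 0.969 = 0.031
¬(ψ ⇒ ¬(¬((φ ∨ χ) ⊕ (ψ ∨ χ)) ⇒ χ)) ∨ χ = max(0.031, 0.526) = 0.526
¬(¬(ψ ⇒ ¬(¬((φ ∨ χ) ⊕ (ψ ∨ χ)) ⇒ χ)) ∨ χ) = 1 − 0.526 = 0.474

0.474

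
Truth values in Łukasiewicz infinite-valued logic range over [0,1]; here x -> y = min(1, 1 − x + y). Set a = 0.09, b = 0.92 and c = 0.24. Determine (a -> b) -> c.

a -> b = min(1, 1 − 0.09 + 0.92) = min(1, 1.83) = 1.00
(a -> b) -> c = min(1, 1 − 1.00 + 0.24) = min(1, 0.24) = 0.24

0.24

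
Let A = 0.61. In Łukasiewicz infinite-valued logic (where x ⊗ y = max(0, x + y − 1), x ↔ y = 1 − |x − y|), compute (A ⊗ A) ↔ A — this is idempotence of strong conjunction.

0.61

A ⊗ A = max(0, 0.61 + 0.61 − 1) = max(0, 0.22) = 0.22
(A ⊗ A) ↔ A = 1 − |0.22 − 0.61| = 1 − 0.39 = 0.61
(The value 0.61 < 1 shows this instance is not satisfied; fails in Ł∞ since a ⊗ a = max(0, 2a−1) ≠ a in general.)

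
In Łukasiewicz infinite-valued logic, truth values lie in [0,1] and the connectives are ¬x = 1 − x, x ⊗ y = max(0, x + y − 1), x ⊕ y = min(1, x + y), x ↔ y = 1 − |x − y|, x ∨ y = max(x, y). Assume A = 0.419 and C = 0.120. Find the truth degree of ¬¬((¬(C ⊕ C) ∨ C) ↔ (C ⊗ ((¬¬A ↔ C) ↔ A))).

C ⊕ C = min(1, 0.120 + 0.120) = min(1, 0.240) = 0.240
¬(C ⊕ C) = 1 − 0.240 = 0.760
¬(C ⊕ C) ∨ C = max(0.760, 0.120) = 0.760
¬A = 1 − 0.419 = 0.581
¬¬A = 1 − 0.581 = 0.419
¬¬A ↔ C = 1 − |0.419 − 0.120| = 1 − 0.299 = 0.701
(¬¬A ↔ C) ↔ A = 1 − |0.701 − 0.419| = 1 − 0.282 = 0.718
C ⊗ ((¬¬A ↔ C) ↔ A) = max(0, 0.120 + 0.718 − 1) = max(0, -0.162) = 0.000
(¬(C ⊕ C) ∨ C) ↔ (C ⊗ ((¬¬A ↔ C) ↔ A)) = 1 − |0.760 − 0.000| = 1 − 0.760 = 0.240
¬((¬(C ⊕ C) ∨ C) ↔ (C ⊗ ((¬¬A ↔ C) ↔ A))) = 1 − 0.240 = 0.760
¬¬((¬(C ⊕ C) ∨ C) ↔ (C ⊗ ((¬¬A ↔ C) ↔ A))) = 1 − 0.760 = 0.240

0.240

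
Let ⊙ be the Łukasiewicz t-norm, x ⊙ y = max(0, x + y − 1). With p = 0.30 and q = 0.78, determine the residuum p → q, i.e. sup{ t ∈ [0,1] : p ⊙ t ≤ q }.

1.00

The residuum of the Łukasiewicz t-norm gives the supremum: min(1, 1 − 0.30 + 0.78).
1 − 0.30 + 0.78 = 1.48, so t = min(1, 1.48) = 1.00.
Check: 0.30 ⊙ 1.00 = max(0, 0.30) = 0.30 ≤ 0.78.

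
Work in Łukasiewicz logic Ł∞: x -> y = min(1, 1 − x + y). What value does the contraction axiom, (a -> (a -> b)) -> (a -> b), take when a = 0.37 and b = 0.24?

a -> b = min(1, 1 − 0.37 + 0.24) = min(1, 0.87) = 0.87
a -> (a -> b) = min(1, 1 − 0.37 + 0.87) = min(1, 1.50) = 1.00
(a -> (a -> b)) -> (a -> b) = min(1, 1 − 1.00 + 0.87) = min(1, 0.87) = 0.87
(The value 0.87 < 1 shows this instance is not satisfied; fails in Ł∞ (the t-norm is not idempotent).)

0.87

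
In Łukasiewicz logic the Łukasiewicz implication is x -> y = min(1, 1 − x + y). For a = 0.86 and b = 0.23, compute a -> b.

a -> b = min(1, 1 − 0.86 + 0.23) = min(1, 0.37) = 0.37
For comparison, the Gödel implication (1 if x ≤ y else y) would give 0.23.

0.37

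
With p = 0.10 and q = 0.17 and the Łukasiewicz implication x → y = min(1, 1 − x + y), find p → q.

p → q = min(1, 1 − 0.10 + 0.17) = min(1, 1.07) = 1.00
For comparison, the Gödel implication (1 if x ≤ y else y) would give 1.00.

1.00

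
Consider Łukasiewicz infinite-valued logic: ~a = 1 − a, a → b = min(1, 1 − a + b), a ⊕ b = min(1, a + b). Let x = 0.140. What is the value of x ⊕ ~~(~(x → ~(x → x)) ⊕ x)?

0.420

x → x = min(1, 1 − 0.140 + 0.140) = min(1, 1.000) = 1.000
~(x → x) = 1 − 1.000 = 0.000
x → ~(x → x) = min(1, 1 − 0.140 + 0.000) = min(1, 0.860) = 0.860
~(x → ~(x → x)) = 1 − 0.860 = 0.140
~(x → ~(x → x)) ⊕ x = min(1, 0.140 + 0.140) = min(1, 0.280) = 0.280
~(~(x → ~(x → x)) ⊕ x) = 1 − 0.280 = 0.720
~~(~(x → ~(x → x)) ⊕ x) = 1 − 0.720 = 0.280
x ⊕ ~~(~(x → ~(x → x)) ⊕ x) = min(1, 0.140 + 0.280) = min(1, 0.420) = 0.420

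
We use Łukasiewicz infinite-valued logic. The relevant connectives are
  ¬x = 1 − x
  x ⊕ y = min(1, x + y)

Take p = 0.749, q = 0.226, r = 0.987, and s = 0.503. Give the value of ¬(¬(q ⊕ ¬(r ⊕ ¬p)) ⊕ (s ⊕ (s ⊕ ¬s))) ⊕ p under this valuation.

0.749

¬p = 1 − 0.749 = 0.251
r ⊕ ¬p = min(1, 0.987 + 0.251) = min(1, 1.238) = 1.000
¬(r ⊕ ¬p) = 1 − 1.000 = 0.000
q ⊕ ¬(r ⊕ ¬p) = min(1, 0.226 + 0.000) = min(1, 0.226) = 0.226
¬(q ⊕ ¬(r ⊕ ¬p)) = 1 − 0.226 = 0.774
¬s = 1 − 0.503 = 0.497
s ⊕ ¬s = min(1, 0.503 + 0.497) = min(1, 1.000) = 1.000
s ⊕ (s ⊕ ¬s) = min(1, 0.503 + 1.000) = min(1, 1.503) = 1.000
¬(q ⊕ ¬(r ⊕ ¬p)) ⊕ (s ⊕ (s ⊕ ¬s)) = min(1, 0.774 + 1.000) = min(1, 1.774) = 1.000
¬(¬(q ⊕ ¬(r ⊕ ¬p)) ⊕ (s ⊕ (s ⊕ ¬s))) = 1 − 1.000 = 0.000
¬(¬(q ⊕ ¬(r ⊕ ¬p)) ⊕ (s ⊕ (s ⊕ ¬s))) ⊕ p = min(1, 0.000 + 0.749) = min(1, 0.749) = 0.749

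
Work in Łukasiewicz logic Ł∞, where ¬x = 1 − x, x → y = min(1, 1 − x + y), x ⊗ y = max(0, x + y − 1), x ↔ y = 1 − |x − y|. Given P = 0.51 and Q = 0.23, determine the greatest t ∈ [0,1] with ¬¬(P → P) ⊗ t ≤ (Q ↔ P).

0.72

P → P = min(1, 1 − 0.51 + 0.51) = min(1, 1.00) = 1.00
¬(P → P) = 1 − 1.00 = 0.00
¬¬(P → P) = 1 − 0.00 = 1.00
So the left factor is ¬¬(P → P) = 1.00.
Q ↔ P = 1 − |0.23 − 0.51| = 1 − 0.28 = 0.72
So the right-hand bound is Q ↔ P = 0.72.
The residuum of the Łukasiewicz t-norm gives the supremum: min(1, 1 − 1.00 + 0.72).
1 − 1.00 + 0.72 = 0.72, so t = min(1, 0.72) = 0.72.
Check: 1.00 ⊗ 0.72 = max(0, 0.72) = 0.72 ≤ 0.72.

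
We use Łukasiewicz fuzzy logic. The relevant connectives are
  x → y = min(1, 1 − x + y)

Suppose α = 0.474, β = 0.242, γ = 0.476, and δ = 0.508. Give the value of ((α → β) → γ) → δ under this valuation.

0.800

α → β = min(1, 1 − 0.474 + 0.242) = min(1, 0.768) = 0.768
(α → β) → γ = min(1, 1 − 0.768 + 0.476) = min(1, 0.708) = 0.708
((α → β) → γ) → δ = min(1, 1 − 0.708 + 0.508) = min(1, 0.800) = 0.800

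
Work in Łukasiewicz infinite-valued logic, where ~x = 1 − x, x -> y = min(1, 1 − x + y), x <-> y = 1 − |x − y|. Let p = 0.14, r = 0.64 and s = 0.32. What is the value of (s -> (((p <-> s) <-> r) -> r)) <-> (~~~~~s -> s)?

p <-> s = 1 − |0.14 − 0.32| = 1 − 0.18 = 0.82
(p <-> s) <-> r = 1 − |0.82 − 0.64| = 1 − 0.18 = 0.82
((p <-> s) <-> r) -> r = min(1, 1 − 0.82 + 0.64) = min(1, 0.82) = 0.82
s -> (((p <-> s) <-> r) -> r) = min(1, 1 − 0.32 + 0.82) = min(1, 1.50) = 1.00
~s = 1 − 0.32 = 0.68
~~s = 1 − 0.68 = 0.32
~~~s = 1 − 0.32 = 0.68
~~~~s = 1 − 0.68 = 0.32
~~~~~s = 1 − 0.32 = 0.68
~~~~~s -> s = min(1, 1 − 0.68 + 0.32) = min(1, 0.64) = 0.64
(s -> (((p <-> s) <-> r) -> r)) <-> (~~~~~s -> s) = 1 − |1.00 − 0.64| = 1 − 0.36 = 0.64

0.64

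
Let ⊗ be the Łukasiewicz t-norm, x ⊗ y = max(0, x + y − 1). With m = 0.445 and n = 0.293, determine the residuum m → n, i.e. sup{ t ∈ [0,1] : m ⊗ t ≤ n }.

0.848

The residuum of the Łukasiewicz t-norm gives the supremum: min(1, 1 − 0.445 + 0.293).
1 − 0.445 + 0.293 = 0.848, so t = min(1, 0.848) = 0.848.
Check: 0.445 ⊗ 0.848 = max(0, 0.293) = 0.293 ≤ 0.293.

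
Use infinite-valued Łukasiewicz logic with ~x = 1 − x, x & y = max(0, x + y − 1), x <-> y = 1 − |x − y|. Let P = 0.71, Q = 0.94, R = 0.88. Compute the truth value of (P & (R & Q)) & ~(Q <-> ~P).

0.18

R & Q = max(0, 0.88 + 0.94 − 1) = max(0, 0.82) = 0.82
P & (R & Q) = max(0, 0.71 + 0.82 − 1) = max(0, 0.53) = 0.53
~P = 1 − 0.71 = 0.29
Q <-> ~P = 1 − |0.94 − 0.29| = 1 − 0.65 = 0.35
~(Q <-> ~P) = 1 − 0.35 = 0.65
(P & (R & Q)) & ~(Q <-> ~P) = max(0, 0.53 + 0.65 − 1) = max(0, 0.18) = 0.18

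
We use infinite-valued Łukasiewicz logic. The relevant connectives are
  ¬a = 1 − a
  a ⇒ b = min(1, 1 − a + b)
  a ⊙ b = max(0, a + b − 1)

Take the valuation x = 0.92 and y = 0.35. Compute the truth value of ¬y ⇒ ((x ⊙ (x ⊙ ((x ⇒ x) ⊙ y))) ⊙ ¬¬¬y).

0.35

¬y = 1 − 0.35 = 0.65
x ⇒ x = min(1, 1 − 0.92 + 0.92) = min(1, 1.00) = 1.00
(x ⇒ x) ⊙ y = max(0, 1.00 + 0.35 − 1) = max(0, 0.35) = 0.35
x ⊙ ((x ⇒ x) ⊙ y) = max(0, 0.92 + 0.35 − 1) = max(0, 0.27) = 0.27
x ⊙ (x ⊙ ((x ⇒ x) ⊙ y)) = max(0, 0.92 + 0.27 − 1) = max(0, 0.19) = 0.19
¬¬y = 1 − 0.65 = 0.35
¬¬¬y = 1 − 0.35 = 0.65
(x ⊙ (x ⊙ ((x ⇒ x) ⊙ y))) ⊙ ¬¬¬y = max(0, 0.19 + 0.65 − 1) = max(0, -0.16) = 0.00
¬y ⇒ ((x ⊙ (x ⊙ ((x ⇒ x) ⊙ y))) ⊙ ¬¬¬y) = min(1, 1 − 0.65 + 0.00) = min(1, 0.35) = 0.35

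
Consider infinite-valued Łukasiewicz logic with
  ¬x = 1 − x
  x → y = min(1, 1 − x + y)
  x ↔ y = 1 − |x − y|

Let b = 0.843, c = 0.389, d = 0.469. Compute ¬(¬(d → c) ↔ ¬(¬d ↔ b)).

0.232

d → c = min(1, 1 − 0.469 + 0.389) = min(1, 0.920) = 0.920
¬(d → c) = 1 − 0.920 = 0.080
¬d = 1 − 0.469 = 0.531
¬d ↔ b = 1 − |0.531 − 0.843| = 1 − 0.312 = 0.688
¬(¬d ↔ b) = 1 − 0.688 = 0.312
¬(d → c) ↔ ¬(¬d ↔ b) = 1 − |0.080 − 0.312| = 1 − 0.232 = 0.768
¬(¬(d → c) ↔ ¬(¬d ↔ b)) = 1 − 0.768 = 0.232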